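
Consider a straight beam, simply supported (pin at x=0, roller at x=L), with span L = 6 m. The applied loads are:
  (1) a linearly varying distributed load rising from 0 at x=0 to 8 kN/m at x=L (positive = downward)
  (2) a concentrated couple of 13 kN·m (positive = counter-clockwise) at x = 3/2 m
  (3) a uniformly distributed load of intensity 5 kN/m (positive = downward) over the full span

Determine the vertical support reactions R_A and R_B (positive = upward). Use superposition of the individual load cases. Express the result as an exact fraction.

R_A = 151/6 kN, R_B = 173/6 kN

Load 1 — triangular load w₀=8 kN/m (0→w₀ over full span):
  R_A = w₀L/6 = 8·6/6 = 8 kN
  R_B = w₀L/3 = 8·6/3 = 16 kN
Load 2 — applied couple M₀=13 kN·m at a=3/2 m (b=L-a=9/2):
  R_A = M₀/L = 13/6 kN
  R_B = -M₀/L = -13/6 kN
Load 3 — uniform load w=5 kN/m over full span:
  R_A = wL/2 = 5·6/2 = 15 kN
  R_B = wL/2 = 5·6/2 = 15 kN
Superposition: R_A = 151/6 kN, R_B = 173/6 kN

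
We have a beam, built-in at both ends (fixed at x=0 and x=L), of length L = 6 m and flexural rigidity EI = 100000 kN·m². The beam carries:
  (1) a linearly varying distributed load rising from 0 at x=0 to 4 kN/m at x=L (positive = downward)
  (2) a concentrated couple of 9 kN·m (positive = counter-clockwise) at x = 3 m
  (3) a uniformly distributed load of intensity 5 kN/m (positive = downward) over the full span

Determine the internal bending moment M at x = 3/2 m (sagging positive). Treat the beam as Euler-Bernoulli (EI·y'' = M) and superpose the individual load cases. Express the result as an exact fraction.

M(3/2) = 129/40 kN·m

Load 1 — triangular load w₀=4 kN/m (0→w₀ over full span):
  M_1 = 3w₀Lx/20 - w₀L²/30 - w₀x³/(6L) = 3·4·6·(3/2)/20 - 4·6²/30 - 4·(3/2)³/(6·6) = 9/40 kN·m
Load 2 — applied couple M₀=9 kN·m at a=3 m (b=L-a=3):
  M_2 = R_Ax - M_A  [x≤a] with R_A=9/4, M_A=9/4 = (9/4)·(3/2) - (9/4) = 9/8 kN·m
Load 3 — uniform load w=5 kN/m over full span:
  M_3 = wLx/2 - wL²/12 - wx²/2 = 5·6·(3/2)/2 - 5·6²/12 - 5·(3/2)²/2 = 15/8 kN·m
Superposition: M = Σ M_i = 129/40 kN·m ≈ 3.225000 kN·m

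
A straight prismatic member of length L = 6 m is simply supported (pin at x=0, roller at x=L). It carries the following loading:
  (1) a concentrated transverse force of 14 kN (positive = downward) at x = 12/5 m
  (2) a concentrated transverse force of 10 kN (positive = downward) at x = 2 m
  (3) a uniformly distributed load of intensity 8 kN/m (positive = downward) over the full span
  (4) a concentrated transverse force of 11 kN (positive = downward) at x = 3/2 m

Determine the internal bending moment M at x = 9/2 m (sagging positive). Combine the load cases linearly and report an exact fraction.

Load 1 — point force P=14 kN at a=12/5 m (b=L-a=18/5):
  M_1 = Pa(L-x)/L  [x>a] = 14·(12/5)·(6-(9/2))/6 = 42/5 kN·m
Load 2 — point force P=10 kN at a=2 m (b=L-a=4):
  M_2 = Pa(L-x)/L  [x>a] = 10·2·(6-(9/2))/6 = 5 kN·m
Load 3 — uniform load w=8 kN/m over full span:
  M_3 = wx(L-x)/2 = 8·(9/2)·(6-(9/2))/2 = 27 kN·m
Load 4 — point force P=11 kN at a=3/2 m (b=L-a=9/2):
  M_4 = Pa(L-x)/L  [x>a] = 11·(3/2)·(6-(9/2))/6 = 33/8 kN·m
Superposition: M = Σ M_i = 1781/40 kN·m ≈ 44.525000 kN·m

M(9/2) = 1781/40 kN·m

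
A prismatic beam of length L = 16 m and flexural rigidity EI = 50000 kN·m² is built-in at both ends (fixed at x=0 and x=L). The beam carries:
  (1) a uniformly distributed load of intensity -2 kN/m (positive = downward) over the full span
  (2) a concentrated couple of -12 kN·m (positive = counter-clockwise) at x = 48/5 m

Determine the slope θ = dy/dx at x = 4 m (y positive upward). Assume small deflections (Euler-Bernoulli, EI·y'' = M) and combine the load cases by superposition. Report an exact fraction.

Load 1 — uniform load w=-2 kN/m over full span:
  θ_1 = -wx(L-x)(L-2x)/(12EI) = -(-2)·4·(16-4)·(16-2·4)/(12·50000) = 4/3125 rad
Load 2 — applied couple M₀=-12 kN·m at a=48/5 m (b=L-a=32/5):
  θ_2 = (R_Ax²/2 - M_Ax)/EI  [x≤a] with R_A=-27/25, M_A=-96/25 = ((-27/25)·4²/2 - (-96/25)·4)/50000 = 21/156250 rad
Superposition: θ = Σ θ_i = 221/156250 rad ≈ 0.001414 rad

θ(4) = 221/156250 rad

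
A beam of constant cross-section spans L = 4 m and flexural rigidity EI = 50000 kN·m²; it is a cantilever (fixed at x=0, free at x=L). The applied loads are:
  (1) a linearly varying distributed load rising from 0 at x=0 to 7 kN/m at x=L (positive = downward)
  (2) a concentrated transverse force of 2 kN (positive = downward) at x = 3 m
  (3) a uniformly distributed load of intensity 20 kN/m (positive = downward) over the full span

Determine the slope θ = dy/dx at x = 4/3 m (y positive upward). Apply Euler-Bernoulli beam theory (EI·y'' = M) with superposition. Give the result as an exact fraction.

Load 1 — triangular load w₀=7 kN/m (0→w₀ over full span):
  θ_1 = (w₀Lx²/4-w₀L²x/3-w₀x⁴/(24L))/EI = (7·4·(4/3)²/4-7·4²·(4/3)/3-7·(4/3)⁴/(24·4))/50000 = -1141/1518750 rad
Load 2 — point force P=2 kN at a=3 m (b=L-a=1):
  θ_2 = -Px(2a-x)/(2EI)  [x≤a] = -2·(4/3)·(2·3-(4/3))/(2·50000) = -7/56250 rad
Load 3 — uniform load w=20 kN/m over full span:
  θ_3 = -wx(x²-3Lx+3L²)/(6EI) = -20·(4/3)·((4/3)²-3·4·(4/3)+3·4²)/(6·50000) = -152/50625 rad
Superposition: θ = Σ θ_i = -589/151875 rad ≈ -0.003878 rad

θ(4/3) = -589/151875 rad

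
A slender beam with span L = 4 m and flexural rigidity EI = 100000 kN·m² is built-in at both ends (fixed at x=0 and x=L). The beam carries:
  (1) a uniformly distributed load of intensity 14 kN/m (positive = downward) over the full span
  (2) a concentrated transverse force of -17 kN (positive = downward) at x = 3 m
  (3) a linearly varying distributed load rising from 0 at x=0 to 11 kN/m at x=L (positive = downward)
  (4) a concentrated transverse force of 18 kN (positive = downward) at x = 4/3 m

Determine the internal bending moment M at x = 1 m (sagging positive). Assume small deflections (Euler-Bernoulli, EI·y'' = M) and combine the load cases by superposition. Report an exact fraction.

Load 1 — uniform load w=14 kN/m over full span:
  M_1 = wLx/2 - wL²/12 - wx²/2 = 14·4·1/2 - 14·4²/12 - 14·1²/2 = 7/3 kN·m
Load 2 — point force P=-17 kN at a=3 m (b=L-a=1):
  M_2 = Pb²(3a+b)x/L³ - Pab²/L²  [x≤a] = (-17)·1²·(3·3+1)·1/4³ - (-17)·3·1²/4² = 17/32 kN·m
Load 3 — triangular load w₀=11 kN/m (0→w₀ over full span):
  M_3 = 3w₀Lx/20 - w₀L²/30 - w₀x³/(6L) = 3·11·4·1/20 - 11·4²/30 - 11·1³/(6·4) = 11/40 kN·m
Load 4 — point force P=18 kN at a=4/3 m (b=L-a=8/3):
  M_4 = Pb²(3a+b)x/L³ - Pab²/L²  [x≤a] = 18·(8/3)²·(3·(4/3)+(8/3))·1/4³ - 18·(4/3)·(8/3)²/4² = 8/3 kN·m
Superposition: M = Σ M_i = 929/160 kN·m ≈ 5.806250 kN·m

M(1) = 929/160 kN·m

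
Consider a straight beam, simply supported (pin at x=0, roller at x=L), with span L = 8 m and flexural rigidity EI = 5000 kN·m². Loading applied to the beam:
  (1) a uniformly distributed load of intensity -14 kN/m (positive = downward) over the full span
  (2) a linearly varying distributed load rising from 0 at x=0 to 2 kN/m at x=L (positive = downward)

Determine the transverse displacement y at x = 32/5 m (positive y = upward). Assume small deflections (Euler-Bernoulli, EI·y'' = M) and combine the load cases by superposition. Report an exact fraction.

y(32/5) = 2403328/29296875 m

Load 1 — uniform load w=-14 kN/m over full span:
  y_1 = -wx(L³-2Lx²+x³)/(24EI) = -(-14)·(32/5)·(8³-2·8·(32/5)²+(32/5)³)/(24·5000) = 103936/1171875 m
Load 2 — triangular load w₀=2 kN/m (0→w₀ over full span):
  y_2 = -w₀x(7L⁴-10L²x²+3x⁴)/(360LEI) = -2·(32/5)·(7·8⁴-10·8²·(32/5)²+3·(32/5)⁴)/(360·8·5000) = -65024/9765625 m
Superposition: y = Σ y_i = 2403328/29296875 m ≈ 0.082034 m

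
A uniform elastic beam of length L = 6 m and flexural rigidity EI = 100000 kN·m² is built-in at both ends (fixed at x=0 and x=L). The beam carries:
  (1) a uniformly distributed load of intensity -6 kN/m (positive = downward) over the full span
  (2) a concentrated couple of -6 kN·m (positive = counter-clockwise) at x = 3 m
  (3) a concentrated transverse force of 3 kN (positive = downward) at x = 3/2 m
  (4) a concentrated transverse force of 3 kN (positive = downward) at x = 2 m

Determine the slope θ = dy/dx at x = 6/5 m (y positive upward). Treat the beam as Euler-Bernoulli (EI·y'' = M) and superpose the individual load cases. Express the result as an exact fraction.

θ(6/5) = 8273/100000000 rad

Load 1 — uniform load w=-6 kN/m over full span:
  θ_1 = -wx(L-x)(L-2x)/(12EI) = -(-6)·(6/5)·(6-(6/5))·(6-2·(6/5))/(12·100000) = 81/781250 rad
Load 2 — applied couple M₀=-6 kN·m at a=3 m (b=L-a=3):
  θ_2 = (R_Ax²/2 - M_Ax)/EI  [x≤a] with R_A=-3/2, M_A=-3/2 = ((-3/2)·(6/5)²/2 - (-3/2)·(6/5))/100000 = 9/1250000 rad
Load 3 — point force P=3 kN at a=3/2 m (b=L-a=9/2):
  θ_3 = -Pb²x(2aL-(3a+b)x)/(2L³EI)  [x≤a] = -3·(9/2)²·(6/5)·(2·(3/2)·6-(3·(3/2)+(9/2))·(6/5))/(2·6³·100000) = -243/20000000 rad
Load 4 — point force P=3 kN at a=2 m (b=L-a=4):
  θ_4 = -Pb²x(2aL-(3a+b)x)/(2L³EI)  [x≤a] = -3·4²·(6/5)·(2·2·6-(3·2+4)·(6/5))/(2·6³·100000) = -1/62500 rad
Superposition: θ = Σ θ_i = 8273/100000000 rad ≈ 0.000083 rad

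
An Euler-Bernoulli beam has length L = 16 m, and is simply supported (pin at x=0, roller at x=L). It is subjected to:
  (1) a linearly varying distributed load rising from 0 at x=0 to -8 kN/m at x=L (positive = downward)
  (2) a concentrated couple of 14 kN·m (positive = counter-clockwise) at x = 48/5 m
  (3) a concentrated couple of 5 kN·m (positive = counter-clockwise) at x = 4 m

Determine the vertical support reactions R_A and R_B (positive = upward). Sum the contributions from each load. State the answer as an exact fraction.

Load 1 — triangular load w₀=-8 kN/m (0→w₀ over full span):
  R_A = w₀L/6 = (-8)·16/6 = -64/3 kN
  R_B = w₀L/3 = (-8)·16/3 = -128/3 kN
Load 2 — applied couple M₀=14 kN·m at a=48/5 m (b=L-a=32/5):
  R_A = M₀/L = 14/16 = 7/8 kN
  R_B = -M₀/L = -14/16 = -7/8 kN
Load 3 — applied couple M₀=5 kN·m at a=4 m (b=L-a=12):
  R_A = M₀/L = 5/16 kN
  R_B = -M₀/L = -5/16 kN
Superposition: R_A = -967/48 kN, R_B = -2105/48 kN

R_A = -967/48 kN, R_B = -2105/48 kN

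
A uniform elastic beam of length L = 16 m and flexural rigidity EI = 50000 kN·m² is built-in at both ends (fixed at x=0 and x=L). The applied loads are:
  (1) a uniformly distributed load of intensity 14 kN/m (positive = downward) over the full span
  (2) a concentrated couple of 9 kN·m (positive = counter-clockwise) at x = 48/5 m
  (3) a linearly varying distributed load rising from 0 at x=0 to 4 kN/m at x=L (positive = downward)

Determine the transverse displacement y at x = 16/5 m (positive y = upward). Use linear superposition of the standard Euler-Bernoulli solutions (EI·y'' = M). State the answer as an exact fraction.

y(16/5) = -3257888/146484375 m

Load 1 — uniform load w=14 kN/m over full span:
  y_1 = -wx²(L-x)²/(24EI) = -14·(16/5)²·(16-(16/5))²/(24·50000) = -114688/5859375 m
Load 2 — applied couple M₀=9 kN·m at a=48/5 m (b=L-a=32/5):
  y_2 = (R_Ax³/6 - M_Ax²/2)/EI  [x≤a] with R_A=81/100, M_A=72/25 = ((81/100)·(16/5)³/6 - (72/25)·(16/5)²/2)/50000 = -2016/9765625 m
Load 3 — triangular load w₀=4 kN/m (0→w₀ over full span):
  y_3 = -w₀x²(L-x)²(x+2L)/(120LEI) = -4·(16/5)²·(16-(16/5))²·((16/5)+2·16)/(120·16·50000) = -360448/146484375 m
Superposition: y = Σ y_i = -3257888/146484375 m ≈ -0.022241 m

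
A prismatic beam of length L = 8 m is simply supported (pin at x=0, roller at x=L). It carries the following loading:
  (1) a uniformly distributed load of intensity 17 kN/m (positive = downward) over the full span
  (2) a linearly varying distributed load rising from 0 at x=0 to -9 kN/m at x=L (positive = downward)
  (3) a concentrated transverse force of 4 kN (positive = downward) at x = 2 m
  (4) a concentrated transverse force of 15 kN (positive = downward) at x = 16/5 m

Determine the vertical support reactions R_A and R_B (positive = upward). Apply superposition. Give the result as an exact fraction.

R_A = 68 kN, R_B = 51 kN

Load 1 — uniform load w=17 kN/m over full span:
  R_A = wL/2 = 17·8/2 = 68 kN
  R_B = wL/2 = 17·8/2 = 68 kN
Load 2 — triangular load w₀=-9 kN/m (0→w₀ over full span):
  R_A = w₀L/6 = (-9)·8/6 = -12 kN
  R_B = w₀L/3 = (-9)·8/3 = -24 kN
Load 3 — point force P=4 kN at a=2 m (b=L-a=6):
  R_A = Pb/L = 4·6/8 = 3 kN
  R_B = Pa/L = 4·2/8 = 1 kN
Load 4 — point force P=15 kN at a=16/5 m (b=L-a=24/5):
  R_A = Pb/L = 15·(24/5)/8 = 9 kN
  R_B = Pa/L = 15·(16/5)/8 = 6 kN
Superposition: R_A = 68 kN, R_B = 51 kN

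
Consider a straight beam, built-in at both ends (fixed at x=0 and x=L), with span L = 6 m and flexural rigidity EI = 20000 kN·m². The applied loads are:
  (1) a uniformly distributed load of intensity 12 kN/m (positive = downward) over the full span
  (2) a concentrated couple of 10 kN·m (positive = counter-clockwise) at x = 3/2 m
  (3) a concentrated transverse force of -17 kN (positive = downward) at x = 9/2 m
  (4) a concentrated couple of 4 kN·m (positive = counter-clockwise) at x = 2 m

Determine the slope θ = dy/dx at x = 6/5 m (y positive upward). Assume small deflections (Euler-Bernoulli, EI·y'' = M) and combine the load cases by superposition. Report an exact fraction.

θ(6/5) = -12671/20000000 rad

Load 1 — uniform load w=12 kN/m over full span:
  θ_1 = -wx(L-x)(L-2x)/(12EI) = -12·(6/5)·(6-(6/5))·(6-2·(6/5))/(12·20000) = -81/78125 rad
Load 2 — applied couple M₀=10 kN·m at a=3/2 m (b=L-a=9/2):
  θ_2 = (R_Ax²/2 - M_Ax)/EI  [x≤a] with R_A=15/8, M_A=-15/8 = ((15/8)·(6/5)²/2 - (-15/8)·(6/5))/20000 = 9/50000 rad
Load 3 — point force P=-17 kN at a=9/2 m (b=L-a=3/2):
  θ_3 = -Pb²x(2aL-(3a+b)x)/(2L³EI)  [x≤a] = -(-17)·(3/2)²·(6/5)·(2·(9/2)·6-(3·(9/2)+(3/2))·(6/5))/(2·6³·20000) = 153/800000 rad
Load 4 — applied couple M₀=4 kN·m at a=2 m (b=L-a=4):
  θ_4 = (R_Ax²/2 - M_Ax)/EI  [x≤a] with R_A=8/9, M_A=0 = ((8/9)·(6/5)²/2 - 0·(6/5))/20000 = 1/31250 rad
Superposition: θ = Σ θ_i = -12671/20000000 rad ≈ -0.000634 rad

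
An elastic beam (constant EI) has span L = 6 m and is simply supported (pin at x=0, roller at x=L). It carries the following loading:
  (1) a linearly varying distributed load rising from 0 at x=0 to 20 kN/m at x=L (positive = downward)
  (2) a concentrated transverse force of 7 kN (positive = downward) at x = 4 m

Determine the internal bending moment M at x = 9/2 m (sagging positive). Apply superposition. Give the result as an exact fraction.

M(9/2) = 371/8 kN·m

Load 1 — triangular load w₀=20 kN/m (0→w₀ over full span):
  M_1 = w₀Lx/6 - w₀x³/(6L) = 20·6·(9/2)/6 - 20·(9/2)³/(6·6) = 315/8 kN·m
Load 2 — point force P=7 kN at a=4 m (b=L-a=2):
  M_2 = Pa(L-x)/L  [x>a] = 7·4·(6-(9/2))/6 = 7 kN·m
Superposition: M = Σ M_i = 371/8 kN·m ≈ 46.375000 kN·m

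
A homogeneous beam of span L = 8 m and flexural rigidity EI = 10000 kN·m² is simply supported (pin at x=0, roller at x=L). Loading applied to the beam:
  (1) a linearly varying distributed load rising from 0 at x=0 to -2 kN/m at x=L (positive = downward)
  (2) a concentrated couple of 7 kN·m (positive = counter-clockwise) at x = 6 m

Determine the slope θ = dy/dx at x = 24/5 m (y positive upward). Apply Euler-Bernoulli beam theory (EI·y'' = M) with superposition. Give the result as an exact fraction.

θ(24/5) = -62609/225000000 rad

Load 1 — triangular load w₀=-2 kN/m (0→w₀ over full span):
  θ_1 = -w₀(7L⁴-30L²x²+15x⁴)/(360LEI) = -(-2)·(7·8⁴-30·8²·(24/5)²+15·(24/5)⁴)/(360·8·10000) = -1856/3515625 rad
Load 2 — applied couple M₀=7 kN·m at a=6 m (b=L-a=2):
  θ_2 = (M₀x²/(2L)+C₁)/EI  [x≤a] with C₁=M₀(3b²-L²)/(6L)=-91/12 = (7·(24/5)²/(2·8)+(-91/12))/10000 = 749/3000000 rad
Superposition: θ = Σ θ_i = -62609/225000000 rad ≈ -0.000278 rad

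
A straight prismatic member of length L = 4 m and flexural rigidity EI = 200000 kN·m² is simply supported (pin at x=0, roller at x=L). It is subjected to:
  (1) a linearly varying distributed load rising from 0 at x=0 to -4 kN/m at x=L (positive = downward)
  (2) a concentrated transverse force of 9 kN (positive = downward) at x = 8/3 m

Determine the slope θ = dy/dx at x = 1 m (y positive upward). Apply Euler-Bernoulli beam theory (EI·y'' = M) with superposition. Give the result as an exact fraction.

Load 1 — triangular load w₀=-4 kN/m (0→w₀ over full span):
  θ_1 = -w₀(7L⁴-30L²x²+15x⁴)/(360LEI) = -(-4)·(7·4⁴-30·4²·1²+15·1⁴)/(360·4·200000) = 1327/72000000 rad
Load 2 — point force P=9 kN at a=8/3 m (b=L-a=4/3):
  θ_2 = -Pb(L²-b²-3x²)/(6LEI)  [x≤a] = -9·(4/3)·(4²-(4/3)²-3·1²)/(6·4·200000) = -101/3600000 rad
Superposition: θ = Σ θ_i = -77/8000000 rad ≈ -0.000010 rad

θ(1) = -77/8000000 rad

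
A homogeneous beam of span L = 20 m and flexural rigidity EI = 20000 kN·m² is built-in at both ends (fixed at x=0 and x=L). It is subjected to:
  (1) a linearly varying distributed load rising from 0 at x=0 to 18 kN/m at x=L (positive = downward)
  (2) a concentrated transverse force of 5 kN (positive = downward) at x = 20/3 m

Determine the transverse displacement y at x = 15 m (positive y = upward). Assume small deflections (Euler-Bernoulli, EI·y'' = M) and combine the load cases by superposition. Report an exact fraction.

y(15) = -24737/207360 m

Load 1 — triangular load w₀=18 kN/m (0→w₀ over full span):
  y_1 = -w₀x²(L-x)²(x+2L)/(120LEI) = -18·15²·(20-15)²·(15+2·20)/(120·20·20000) = -297/2560 m
Load 2 — point force P=5 kN at a=20/3 m (b=L-a=40/3):
  y_2 = -Pa²(L-x)²(3bL-(3b+a)(L-x))/(6L³EI)  [x>a] = -5·(20/3)²·(20-15)²·(3·(40/3)·20-(3·(40/3)+(20/3))·(20-15))/(6·20³·20000) = -17/5184 m
Superposition: y = Σ y_i = -24737/207360 m ≈ -0.119295 m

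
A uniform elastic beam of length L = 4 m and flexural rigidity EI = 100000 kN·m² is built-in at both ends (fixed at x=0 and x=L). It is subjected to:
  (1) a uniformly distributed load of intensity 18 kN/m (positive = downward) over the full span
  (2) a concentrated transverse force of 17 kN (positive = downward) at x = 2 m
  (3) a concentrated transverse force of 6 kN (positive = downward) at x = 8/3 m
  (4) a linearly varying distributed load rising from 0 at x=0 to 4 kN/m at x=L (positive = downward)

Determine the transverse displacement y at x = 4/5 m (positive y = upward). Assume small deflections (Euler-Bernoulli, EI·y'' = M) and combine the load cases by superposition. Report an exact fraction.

Load 1 — uniform load w=18 kN/m over full span:
  y_1 = -wx²(L-x)²/(24EI) = -18·(4/5)²·(4-(4/5))²/(24·100000) = -96/1953125 m
Load 2 — point force P=17 kN at a=2 m (b=L-a=2):
  y_2 = -Pb²x²(3aL-(3a+b)x)/(6L³EI)  [x≤a] = -17·2²·(4/5)²·(3·2·4-(3·2+2)·(4/5))/(6·4³·100000) = -187/9375000 m
Load 3 — point force P=6 kN at a=8/3 m (b=L-a=4/3):
  y_3 = -Pb²x²(3aL-(3a+b)x)/(6L³EI)  [x≤a] = -6·(4/3)²·(4/5)²·(3·(8/3)·4-(3·(8/3)+(4/3))·(4/5))/(6·4³·100000) = -46/10546875 m
Load 4 — triangular load w₀=4 kN/m (0→w₀ over full span):
  y_4 = -w₀x²(L-x)²(x+2L)/(120LEI) = -4·(4/5)²·(4-(4/5))²·((4/5)+2·4)/(120·4·100000) = -704/146484375 m
Superposition: y = Σ y_i = -825463/10546875000 m ≈ -0.000078 m

y(4/5) = -825463/10546875000 m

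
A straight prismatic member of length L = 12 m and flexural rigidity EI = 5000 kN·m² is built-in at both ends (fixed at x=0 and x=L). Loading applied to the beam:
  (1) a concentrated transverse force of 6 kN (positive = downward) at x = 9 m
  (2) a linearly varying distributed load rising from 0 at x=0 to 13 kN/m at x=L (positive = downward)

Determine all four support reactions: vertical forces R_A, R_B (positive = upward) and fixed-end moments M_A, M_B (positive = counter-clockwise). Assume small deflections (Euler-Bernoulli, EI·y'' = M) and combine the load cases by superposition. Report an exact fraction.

R_A = 1947/80 kN, M_A = 2631/40 kN·m, R_B = 4773/80 kN, M_B = -4149/40 kN·m

Load 1 — point force P=6 kN at a=9 m (b=L-a=3):
  R_A = Pb²(3a+b)/L³ = 6·3²·(3·9+3)/12³ = 15/16 kN
  M_A = Pab²/L² = 6·9·3²/12² = 27/8 kN·m
  R_B = Pa²(a+3b)/L³ = 6·9²·(9+3·3)/12³ = 81/16 kN
  M_B = -Pa²b/L² = -6·9²·3/12² = -81/8 kN·m
Load 2 — triangular load w₀=13 kN/m (0→w₀ over full span):
  R_A = 3w₀L/20 = 3·13·12/20 = 117/5 kN
  M_A = w₀L²/30 = 13·12²/30 = 312/5 kN·m
  R_B = 7w₀L/20 = 7·13·12/20 = 273/5 kN
  M_B = -w₀L²/20 = -13·12²/20 = -468/5 kN·m
Superposition: R_A = 1947/80 kN, M_A = 2631/40 kN·m, R_B = 4773/80 kN, M_B = -4149/40 kN·m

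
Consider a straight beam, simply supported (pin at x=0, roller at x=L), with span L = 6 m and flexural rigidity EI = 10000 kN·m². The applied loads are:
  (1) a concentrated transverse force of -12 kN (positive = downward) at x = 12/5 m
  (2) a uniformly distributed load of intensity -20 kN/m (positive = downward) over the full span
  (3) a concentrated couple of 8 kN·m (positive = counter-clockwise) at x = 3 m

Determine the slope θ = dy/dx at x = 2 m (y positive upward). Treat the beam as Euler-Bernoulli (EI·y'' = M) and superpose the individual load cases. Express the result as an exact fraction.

Load 1 — point force P=-12 kN at a=12/5 m (b=L-a=18/5):
  θ_1 = -Pb(L²-b²-3x²)/(6LEI)  [x≤a] = -(-12)·(18/5)·(6²-(18/5)²-3·2²)/(6·6·10000) = 207/156250 rad
Load 2 — uniform load w=-20 kN/m over full span:
  θ_2 = -w(L³-6Lx²+4x³)/(24EI) = -(-20)·(6³-6·6·2²+4·2³)/(24·10000) = 13/1500 rad
Load 3 — applied couple M₀=8 kN·m at a=3 m (b=L-a=3):
  θ_3 = (M₀x²/(2L)+C₁)/EI  [x≤a] with C₁=M₀(3b²-L²)/(6L)=-2 = (8·2²/(2·6)+(-2))/10000 = 1/15000 rad
Superposition: θ = Σ θ_i = 18859/1875000 rad ≈ 0.010058 rad

θ(2) = 18859/1875000 rad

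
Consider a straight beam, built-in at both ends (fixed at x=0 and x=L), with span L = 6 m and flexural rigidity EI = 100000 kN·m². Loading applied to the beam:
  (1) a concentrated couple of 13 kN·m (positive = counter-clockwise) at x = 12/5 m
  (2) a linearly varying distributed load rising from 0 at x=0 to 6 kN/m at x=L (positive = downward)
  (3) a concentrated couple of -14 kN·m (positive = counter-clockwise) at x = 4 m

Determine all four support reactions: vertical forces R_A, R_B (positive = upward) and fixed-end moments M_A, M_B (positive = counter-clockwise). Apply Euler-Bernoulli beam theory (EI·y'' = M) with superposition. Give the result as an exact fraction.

R_A = 1217/225 kN, M_A = 307/75 kN·m, R_B = 2833/225 kN, M_B = -166/25 kN·m

Load 1 — applied couple M₀=13 kN·m at a=12/5 m (b=L-a=18/5):
  R_A = 6M₀ab/L³ = 6·13·(12/5)·(18/5)/6³ = 78/25 kN
  M_A = M₀b(2a-b)/L² = 13·(18/5)·(2·(12/5)-(18/5))/6² = 39/25 kN·m
  R_B = -6M₀ab/L³ = -6·13·(12/5)·(18/5)/6³ = -78/25 kN
  M_B = M₀a(2b-a)/L² = 13·(12/5)·(2·(18/5)-(12/5))/6² = 104/25 kN·m
Load 2 — triangular load w₀=6 kN/m (0→w₀ over full span):
  R_A = 3w₀L/20 = 3·6·6/20 = 27/5 kN
  M_A = w₀L²/30 = 6·6²/30 = 36/5 kN·m
  R_B = 7w₀L/20 = 7·6·6/20 = 63/5 kN
  M_B = -w₀L²/20 = -6·6²/20 = -54/5 kN·m
Load 3 — applied couple M₀=-14 kN·m at a=4 m (b=L-a=2):
  R_A = 6M₀ab/L³ = 6·(-14)·4·2/6³ = -28/9 kN
  M_A = M₀b(2a-b)/L² = (-14)·2·(2·4-2)/6² = -14/3 kN·m
  R_B = -6M₀ab/L³ = -6·(-14)·4·2/6³ = 28/9 kN
  M_B = M₀a(2b-a)/L² = (-14)·4·(2·2-4)/6² = 0 kN·m
Superposition: R_A = 1217/225 kN, M_A = 307/75 kN·m, R_B = 2833/225 kN, M_B = -166/25 kN·m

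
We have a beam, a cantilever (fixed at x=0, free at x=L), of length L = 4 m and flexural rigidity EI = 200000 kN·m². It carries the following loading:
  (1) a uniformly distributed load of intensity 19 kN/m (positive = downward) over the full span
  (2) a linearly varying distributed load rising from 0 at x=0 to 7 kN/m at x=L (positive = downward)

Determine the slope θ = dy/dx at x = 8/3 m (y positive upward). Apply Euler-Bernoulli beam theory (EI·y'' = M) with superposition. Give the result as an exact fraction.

Load 1 — uniform load w=19 kN/m over full span:
  θ_1 = -wx(x²-3Lx+3L²)/(6EI) = -19·(8/3)·((8/3)²-3·4·(8/3)+3·4²)/(6·200000) = -247/253125 rad
Load 2 — triangular load w₀=7 kN/m (0→w₀ over full span):
  θ_2 = (w₀Lx²/4-w₀L²x/3-w₀x⁴/(24L))/EI = (7·4·(8/3)²/4-7·4²·(8/3)/3-7·(8/3)⁴/(24·4))/200000 = -203/759375 rad
Superposition: θ = Σ θ_i = -944/759375 rad ≈ -0.001243 rad

θ(8/3) = -944/759375 rad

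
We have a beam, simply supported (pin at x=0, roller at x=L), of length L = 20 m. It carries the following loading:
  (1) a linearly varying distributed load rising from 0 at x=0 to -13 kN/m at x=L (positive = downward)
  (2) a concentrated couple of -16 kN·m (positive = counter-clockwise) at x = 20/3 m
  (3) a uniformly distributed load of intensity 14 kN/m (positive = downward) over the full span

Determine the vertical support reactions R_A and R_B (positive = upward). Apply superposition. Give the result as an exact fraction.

Load 1 — triangular load w₀=-13 kN/m (0→w₀ over full span):
  R_A = w₀L/6 = (-13)·20/6 = -130/3 kN
  R_B = w₀L/3 = (-13)·20/3 = -260/3 kN
Load 2 — applied couple M₀=-16 kN·m at a=20/3 m (b=L-a=40/3):
  R_A = M₀/L = (-16)/20 = -4/5 kN
  R_B = -M₀/L = -(-16)/20 = 4/5 kN
Load 3 — uniform load w=14 kN/m over full span:
  R_A = wL/2 = 14·20/2 = 140 kN
  R_B = wL/2 = 14·20/2 = 140 kN
Superposition: R_A = 1438/15 kN, R_B = 812/15 kN

R_A = 1438/15 kN, R_B = 812/15 kN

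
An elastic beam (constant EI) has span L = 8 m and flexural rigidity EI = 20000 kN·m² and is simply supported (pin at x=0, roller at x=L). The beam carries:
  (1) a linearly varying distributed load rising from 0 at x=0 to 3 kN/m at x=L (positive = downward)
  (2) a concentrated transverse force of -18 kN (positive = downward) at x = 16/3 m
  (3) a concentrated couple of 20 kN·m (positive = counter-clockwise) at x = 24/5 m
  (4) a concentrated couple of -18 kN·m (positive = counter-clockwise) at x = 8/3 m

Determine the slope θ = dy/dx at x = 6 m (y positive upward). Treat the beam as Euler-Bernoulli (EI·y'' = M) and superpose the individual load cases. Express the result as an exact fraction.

θ(6) = -1187/3600000 rad

Load 1 — triangular load w₀=3 kN/m (0→w₀ over full span):
  θ_1 = -w₀(7L⁴-30L²x²+15x⁴)/(360LEI) = -3·(7·8⁴-30·8²·6²+15·6⁴)/(360·8·20000) = 1313/1200000 rad
Load 2 — point force P=-18 kN at a=16/3 m (b=L-a=8/3):
  θ_2 = -Pa(2L²-6Lx+3x²+a²)/(6LEI)  [x>a] = -(-18)·(16/3)·(2·8²-6·8·6+3·6²+(16/3)²)/(6·8·20000) = -53/22500 rad
Load 3 — applied couple M₀=20 kN·m at a=24/5 m (b=L-a=16/5):
  θ_3 = (M₀x²/(2L)-M₀(x-a)+C₁)/EI  [x>a] with C₁=M₀(3b²-L²)/(6L)=-208/15 = (20·6²/(2·8)-20·(6-(24/5))+(-208/15))/20000 = 107/300000 rad
Load 4 — applied couple M₀=-18 kN·m at a=8/3 m (b=L-a=16/3):
  θ_4 = (M₀x²/(2L)-M₀(x-a)+C₁)/EI  [x>a] with C₁=M₀(3b²-L²)/(6L)=-8 = ((-18)·6²/(2·8)-(-18)·(6-(8/3))+(-8))/20000 = 23/40000 rad
Superposition: θ = Σ θ_i = -1187/3600000 rad ≈ -0.000330 rad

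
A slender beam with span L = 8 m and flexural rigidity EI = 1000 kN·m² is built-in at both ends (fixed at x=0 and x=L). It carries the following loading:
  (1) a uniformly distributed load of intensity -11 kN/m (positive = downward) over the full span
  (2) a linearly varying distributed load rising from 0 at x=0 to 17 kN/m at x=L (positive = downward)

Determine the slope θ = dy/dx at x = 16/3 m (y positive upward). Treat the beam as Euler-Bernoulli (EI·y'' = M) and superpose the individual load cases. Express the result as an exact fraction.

Load 1 — uniform load w=-11 kN/m over full span:
  θ_1 = -wx(L-x)(L-2x)/(12EI) = -(-11)·(16/3)·(8-(16/3))·(8-2·(16/3))/(12·1000) = -352/10125 rad
Load 2 — triangular load w₀=17 kN/m (0→w₀ over full span):
  θ_2 = -w₀(2x(L-x)(L-2x)(x+2L)+x²(L-x)²)/(120LEI) = -17·(2·(16/3)·(8-(16/3))·(8-2·(16/3))·((16/3)+2·8)+(16/3)²·(8-(16/3))²)/(120·8·1000) = 3808/151875 rad
Superposition: θ = Σ θ_i = -1472/151875 rad ≈ -0.009692 rad

θ(16/3) = -1472/151875 rad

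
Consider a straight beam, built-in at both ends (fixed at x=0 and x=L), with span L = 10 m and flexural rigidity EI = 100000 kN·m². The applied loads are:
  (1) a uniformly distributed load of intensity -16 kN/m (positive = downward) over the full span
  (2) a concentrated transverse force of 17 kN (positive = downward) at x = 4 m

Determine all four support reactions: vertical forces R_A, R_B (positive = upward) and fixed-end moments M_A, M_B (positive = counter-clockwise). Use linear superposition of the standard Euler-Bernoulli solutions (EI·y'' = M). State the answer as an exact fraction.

Load 1 — uniform load w=-16 kN/m over full span:
  R_A = wL/2 = (-16)·10/2 = -80 kN
  M_A = wL²/12 = (-16)·10²/12 = -400/3 kN·m
  R_B = wL/2 = (-16)·10/2 = -80 kN
  M_B = -wL²/12 = -(-16)·10²/12 = 400/3 kN·m
Load 2 — point force P=17 kN at a=4 m (b=L-a=6):
  R_A = Pb²(3a+b)/L³ = 17·6²·(3·4+6)/10³ = 1377/125 kN
  M_A = Pab²/L² = 17·4·6²/10² = 612/25 kN·m
  R_B = Pa²(a+3b)/L³ = 17·4²·(4+3·6)/10³ = 748/125 kN
  M_B = -Pa²b/L² = -17·4²·6/10² = -408/25 kN·m
Superposition: R_A = -8623/125 kN, M_A = -8164/75 kN·m, R_B = -9252/125 kN, M_B = 8776/75 kN·m

R_A = -8623/125 kN, M_A = -8164/75 kN·m, R_B = -9252/125 kN, M_B = 8776/75 kN·m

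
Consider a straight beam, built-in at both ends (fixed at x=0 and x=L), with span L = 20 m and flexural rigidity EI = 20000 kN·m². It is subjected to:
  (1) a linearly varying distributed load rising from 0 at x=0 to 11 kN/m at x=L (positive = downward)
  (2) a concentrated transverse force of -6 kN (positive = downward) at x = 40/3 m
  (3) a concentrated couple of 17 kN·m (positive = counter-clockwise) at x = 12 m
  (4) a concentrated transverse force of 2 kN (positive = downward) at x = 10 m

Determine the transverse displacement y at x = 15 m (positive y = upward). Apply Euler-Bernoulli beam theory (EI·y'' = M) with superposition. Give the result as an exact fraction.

Load 1 — triangular load w₀=11 kN/m (0→w₀ over full span):
  y_1 = -w₀x²(L-x)²(x+2L)/(120LEI) = -11·15²·(20-15)²·(15+2·20)/(120·20·20000) = -363/5120 m
Load 2 — point force P=-6 kN at a=40/3 m (b=L-a=20/3):
  y_2 = -Pa²(L-x)²(3bL-(3b+a)(L-x))/(6L³EI)  [x>a] = -(-6)·(40/3)²·(20-15)²·(3·(20/3)·20-(3·(20/3)+(40/3))·(20-15))/(6·20³·20000) = 7/1080 m
Load 3 — applied couple M₀=17 kN·m at a=12 m (b=L-a=8):
  y_3 = (R_Ax³/6 - M_Ax²/2 - M₀(x-a)²/2)/EI  [x>a] with R_A=153/125, M_A=136/25 = ((153/125)·15³/6 - (136/25)·15²/2 - 17·(15-12)²/2)/20000 = 0 m
Load 4 — point force P=2 kN at a=10 m (b=L-a=10):
  y_4 = -Pa²(L-x)²(3bL-(3b+a)(L-x))/(6L³EI)  [x>a] = -2·10²·(20-15)²·(3·10·20-(3·10+10)·(20-15))/(6·20³·20000) = -1/480 m
Superposition: y = Σ y_i = -9193/138240 m ≈ -0.066500 m

y(15) = -9193/138240 m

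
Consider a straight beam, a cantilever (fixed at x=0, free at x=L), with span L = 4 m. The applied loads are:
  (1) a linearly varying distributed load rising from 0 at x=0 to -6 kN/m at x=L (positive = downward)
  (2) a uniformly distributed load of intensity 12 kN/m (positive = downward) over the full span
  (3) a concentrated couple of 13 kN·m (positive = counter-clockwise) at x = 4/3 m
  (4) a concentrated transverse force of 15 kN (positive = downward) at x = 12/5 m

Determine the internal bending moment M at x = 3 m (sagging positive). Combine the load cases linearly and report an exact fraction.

M(3) = -13/4 kN·m

Load 1 — triangular load w₀=-6 kN/m (0→w₀ over full span):
  M_1 = w₀Lx/2 - w₀L²/3 - w₀x³/(6L) = (-6)·4·3/2 - (-6)·4²/3 - (-6)·3³/(6·4) = 11/4 kN·m
Load 2 — uniform load w=12 kN/m over full span:
  M_2 = -w(L-x)²/2 = -12·(4-3)²/2 = -6 kN·m
Load 3 — applied couple M₀=13 kN·m at a=4/3 m (b=L-a=8/3):
  M_3 = 0  [x>a] = 0 kN·m
Load 4 — point force P=15 kN at a=12/5 m (b=L-a=8/5):
  M_4 = 0  [x>a] = 0 kN·m
Superposition: M = Σ M_i = -13/4 kN·m ≈ -3.250000 kN·m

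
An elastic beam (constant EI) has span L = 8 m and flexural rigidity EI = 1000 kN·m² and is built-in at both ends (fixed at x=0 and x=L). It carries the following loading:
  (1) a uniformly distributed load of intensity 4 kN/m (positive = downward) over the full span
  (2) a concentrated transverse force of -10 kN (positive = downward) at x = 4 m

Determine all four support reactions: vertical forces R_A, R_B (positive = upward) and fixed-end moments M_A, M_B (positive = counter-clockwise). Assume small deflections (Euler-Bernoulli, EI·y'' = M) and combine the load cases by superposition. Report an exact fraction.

Load 1 — uniform load w=4 kN/m over full span:
  R_A = wL/2 = 4·8/2 = 16 kN
  M_A = wL²/12 = 4·8²/12 = 64/3 kN·m
  R_B = wL/2 = 4·8/2 = 16 kN
  M_B = -wL²/12 = -4·8²/12 = -64/3 kN·m
Load 2 — point force P=-10 kN at a=4 m (b=L-a=4):
  R_A = Pb²(3a+b)/L³ = (-10)·4²·(3·4+4)/8³ = -5 kN
  M_A = Pab²/L² = (-10)·4·4²/8² = -10 kN·m
  R_B = Pa²(a+3b)/L³ = (-10)·4²·(4+3·4)/8³ = -5 kN
  M_B = -Pa²b/L² = -(-10)·4²·4/8² = 10 kN·m
Superposition: R_A = 11 kN, M_A = 34/3 kN·m, R_B = 11 kN, M_B = -34/3 kN·m

R_A = 11 kN, M_A = 34/3 kN·m, R_B = 11 kN, M_B = -34/3 kN·m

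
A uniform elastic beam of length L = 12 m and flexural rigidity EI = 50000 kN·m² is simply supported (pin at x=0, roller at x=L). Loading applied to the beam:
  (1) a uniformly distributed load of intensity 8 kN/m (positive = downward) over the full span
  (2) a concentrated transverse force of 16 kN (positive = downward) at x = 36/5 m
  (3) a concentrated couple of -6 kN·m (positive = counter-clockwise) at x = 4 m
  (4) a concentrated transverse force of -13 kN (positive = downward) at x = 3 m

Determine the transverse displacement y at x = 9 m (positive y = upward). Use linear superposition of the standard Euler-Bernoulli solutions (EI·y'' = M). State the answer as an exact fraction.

Load 1 — uniform load w=8 kN/m over full span:
  y_1 = -wx(L³-2Lx²+x³)/(24EI) = -8·9·(12³-2·12·9²+9³)/(24·50000) = -1539/50000 m
Load 2 — point force P=16 kN at a=36/5 m (b=L-a=24/5):
  y_2 = -Pa(L-x)(2Lx-a²-x²)/(6LEI)  [x>a] = -16·(36/5)·(12-9)·(2·12·9-(36/5)²-9²)/(6·12·50000) = -6237/781250 m
Load 3 — applied couple M₀=-6 kN·m at a=4 m (b=L-a=8):
  y_3 = (M₀x³/(6L)-M₀(x-a)²/2+C₁x)/EI  [x>a] with C₁=M₀(3b²-L²)/(6L)=-4 = ((-6)·9³/(6·12)-(-6)·(9-4)²/2+(-4)·9)/50000 = -87/200000 m
Load 4 — point force P=-13 kN at a=3 m (b=L-a=9):
  y_4 = -Pa(L-x)(2Lx-a²-x²)/(6LEI)  [x>a] = -(-13)·3·(12-9)·(2·12·9-3²-9²)/(6·12·50000) = 819/200000 m
Superposition: y = Σ y_i = -54849/1562500 m ≈ -0.035103 m

y(9) = -54849/1562500 m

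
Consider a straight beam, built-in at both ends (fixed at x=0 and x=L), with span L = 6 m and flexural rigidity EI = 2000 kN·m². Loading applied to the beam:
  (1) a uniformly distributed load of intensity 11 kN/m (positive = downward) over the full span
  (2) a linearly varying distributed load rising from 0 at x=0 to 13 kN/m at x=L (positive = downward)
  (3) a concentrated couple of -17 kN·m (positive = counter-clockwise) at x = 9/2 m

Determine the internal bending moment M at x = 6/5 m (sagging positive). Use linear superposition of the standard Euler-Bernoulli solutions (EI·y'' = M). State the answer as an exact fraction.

M(6/5) = -4033/2000 kN·m

Load 1 — uniform load w=11 kN/m over full span:
  M_1 = wLx/2 - wL²/12 - wx²/2 = 11·6·(6/5)/2 - 11·6²/12 - 11·(6/5)²/2 = -33/25 kN·m
Load 2 — triangular load w₀=13 kN/m (0→w₀ over full span):
  M_2 = 3w₀Lx/20 - w₀L²/30 - w₀x³/(6L) = 3·13·6·(6/5)/20 - 13·6²/30 - 13·(6/5)³/(6·6) = -273/125 kN·m
Load 3 — applied couple M₀=-17 kN·m at a=9/2 m (b=L-a=3/2):
  M_3 = R_Ax - M_A  [x≤a] with R_A=-51/16, M_A=-85/16 = (-51/16)·(6/5) - (-85/16) = 119/80 kN·m
Superposition: M = Σ M_i = -4033/2000 kN·m ≈ -2.016500 kN·m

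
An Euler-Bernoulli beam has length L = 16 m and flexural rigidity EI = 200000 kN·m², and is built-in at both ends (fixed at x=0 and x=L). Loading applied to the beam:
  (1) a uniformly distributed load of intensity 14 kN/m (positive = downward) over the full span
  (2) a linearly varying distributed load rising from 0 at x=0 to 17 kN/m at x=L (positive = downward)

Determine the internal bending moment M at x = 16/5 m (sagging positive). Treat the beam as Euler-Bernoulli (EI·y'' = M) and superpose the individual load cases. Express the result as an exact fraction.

M(16/5) = -4032/125 kN·m

Load 1 — uniform load w=14 kN/m over full span:
  M_1 = wLx/2 - wL²/12 - wx²/2 = 14·16·(16/5)/2 - 14·16²/12 - 14·(16/5)²/2 = -896/75 kN·m
Load 2 — triangular load w₀=17 kN/m (0→w₀ over full span):
  M_2 = 3w₀Lx/20 - w₀L²/30 - w₀x³/(6L) = 3·17·16·(16/5)/20 - 17·16²/30 - 17·(16/5)³/(6·16) = -7616/375 kN·m
Superposition: M = Σ M_i = -4032/125 kN·m ≈ -32.256000 kN·m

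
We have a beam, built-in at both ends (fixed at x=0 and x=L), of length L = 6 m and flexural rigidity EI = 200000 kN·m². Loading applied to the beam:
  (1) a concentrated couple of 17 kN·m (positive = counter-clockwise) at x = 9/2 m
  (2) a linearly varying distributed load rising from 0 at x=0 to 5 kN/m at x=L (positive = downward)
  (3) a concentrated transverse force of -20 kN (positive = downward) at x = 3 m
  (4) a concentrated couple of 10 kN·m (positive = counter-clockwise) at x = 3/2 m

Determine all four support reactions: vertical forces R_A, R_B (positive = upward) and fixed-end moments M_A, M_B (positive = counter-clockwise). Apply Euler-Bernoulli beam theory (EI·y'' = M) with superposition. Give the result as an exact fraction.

R_A = -7/16 kN, M_A = -89/16 kN·m, R_B = -73/16 kN, M_B = 95/16 kN·m

Load 1 — applied couple M₀=17 kN·m at a=9/2 m (b=L-a=3/2):
  R_A = 6M₀ab/L³ = 6·17·(9/2)·(3/2)/6³ = 51/16 kN
  M_A = M₀b(2a-b)/L² = 17·(3/2)·(2·(9/2)-(3/2))/6² = 85/16 kN·m
  R_B = -6M₀ab/L³ = -6·17·(9/2)·(3/2)/6³ = -51/16 kN
  M_B = M₀a(2b-a)/L² = 17·(9/2)·(2·(3/2)-(9/2))/6² = -51/16 kN·m
Load 2 — triangular load w₀=5 kN/m (0→w₀ over full span):
  R_A = 3w₀L/20 = 3·5·6/20 = 9/2 kN
  M_A = w₀L²/30 = 5·6²/30 = 6 kN·m
  R_B = 7w₀L/20 = 7·5·6/20 = 21/2 kN
  M_B = -w₀L²/20 = -5·6²/20 = -9 kN·m
Load 3 — point force P=-20 kN at a=3 m (b=L-a=3):
  R_A = Pb²(3a+b)/L³ = (-20)·3²·(3·3+3)/6³ = -10 kN
  M_A = Pab²/L² = (-20)·3·3²/6² = -15 kN·m
  R_B = Pa²(a+3b)/L³ = (-20)·3²·(3+3·3)/6³ = -10 kN
  M_B = -Pa²b/L² = -(-20)·3²·3/6² = 15 kN·m
Load 4 — applied couple M₀=10 kN·m at a=3/2 m (b=L-a=9/2):
  R_A = 6M₀ab/L³ = 6·10·(3/2)·(9/2)/6³ = 15/8 kN
  M_A = M₀b(2a-b)/L² = 10·(9/2)·(2·(3/2)-(9/2))/6² = -15/8 kN·m
  R_B = -6M₀ab/L³ = -6·10·(3/2)·(9/2)/6³ = -15/8 kN
  M_B = M₀a(2b-a)/L² = 10·(3/2)·(2·(9/2)-(3/2))/6² = 25/8 kN·m
Superposition: R_A = -7/16 kN, M_A = -89/16 kN·m, R_B = -73/16 kN, M_B = 95/16 kN·m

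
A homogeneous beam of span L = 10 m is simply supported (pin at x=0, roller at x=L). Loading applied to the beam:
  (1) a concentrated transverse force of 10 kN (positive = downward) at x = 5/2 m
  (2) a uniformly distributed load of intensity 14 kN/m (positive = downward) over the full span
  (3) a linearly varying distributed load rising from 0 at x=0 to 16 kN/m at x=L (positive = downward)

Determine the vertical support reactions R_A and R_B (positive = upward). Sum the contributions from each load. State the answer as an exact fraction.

Load 1 — point force P=10 kN at a=5/2 m (b=L-a=15/2):
  R_A = Pb/L = 10·(15/2)/10 = 15/2 kN
  R_B = Pa/L = 10·(5/2)/10 = 5/2 kN
Load 2 — uniform load w=14 kN/m over full span:
  R_A = wL/2 = 14·10/2 = 70 kN
  R_B = wL/2 = 14·10/2 = 70 kN
Load 3 — triangular load w₀=16 kN/m (0→w₀ over full span):
  R_A = w₀L/6 = 16·10/6 = 80/3 kN
  R_B = w₀L/3 = 16·10/3 = 160/3 kN
Superposition: R_A = 625/6 kN, R_B = 755/6 kN

R_A = 625/6 kN, R_B = 755/6 kN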